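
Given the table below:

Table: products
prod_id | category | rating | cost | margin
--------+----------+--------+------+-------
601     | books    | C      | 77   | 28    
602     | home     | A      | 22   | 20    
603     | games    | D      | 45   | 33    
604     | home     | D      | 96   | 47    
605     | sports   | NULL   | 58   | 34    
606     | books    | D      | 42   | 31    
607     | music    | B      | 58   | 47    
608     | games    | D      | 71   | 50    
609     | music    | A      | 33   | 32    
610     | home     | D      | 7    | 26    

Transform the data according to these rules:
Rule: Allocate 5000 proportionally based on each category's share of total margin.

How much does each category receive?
books: 847.7, games: 1192.53, home: 1336.21, music: 1135.06, sports: 488.51

Step 1: Calculate total margin = 348
Step 2: Calculate each category's proportion:
  books: 59/348 = 16.95% → 847.7
  games: 83/348 = 23.85% → 1192.53
  home: 93/348 = 26.72% → 1336.21
  music: 79/348 = 22.70% → 1135.06
  sports: 34/348 = 9.77% → 488.51
Step 3: Verify: sum of allocations ≈ 5000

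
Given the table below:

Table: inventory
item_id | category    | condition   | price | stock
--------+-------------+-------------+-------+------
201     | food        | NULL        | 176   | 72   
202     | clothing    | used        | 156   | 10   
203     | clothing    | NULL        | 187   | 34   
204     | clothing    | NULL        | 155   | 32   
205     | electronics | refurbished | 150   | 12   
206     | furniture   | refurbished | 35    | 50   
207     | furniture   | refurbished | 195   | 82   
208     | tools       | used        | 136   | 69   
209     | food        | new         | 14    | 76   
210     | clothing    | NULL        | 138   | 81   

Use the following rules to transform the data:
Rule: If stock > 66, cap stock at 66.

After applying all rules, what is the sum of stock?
468

Step 1: 5 records have stock > 66
Step 2: These records originally summed to 380
Step 3: After capping: 5 × 66 = 330
Step 4: Unaffected records sum: 138
Step 5: Final sum = 330 + 138 = 468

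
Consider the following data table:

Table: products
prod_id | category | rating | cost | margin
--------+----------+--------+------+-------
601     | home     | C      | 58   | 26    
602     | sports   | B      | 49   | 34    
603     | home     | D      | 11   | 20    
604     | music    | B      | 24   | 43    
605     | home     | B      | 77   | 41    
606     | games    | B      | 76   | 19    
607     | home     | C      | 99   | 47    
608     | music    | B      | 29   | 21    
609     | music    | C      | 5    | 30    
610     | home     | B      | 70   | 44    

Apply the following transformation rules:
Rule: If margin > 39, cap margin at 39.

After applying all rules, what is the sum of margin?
306

Step 1: 4 records have margin > 39
Step 2: These records originally summed to 175
Step 3: After capping: 4 × 39 = 156
Step 4: Unaffected records sum: 150
Step 5: Final sum = 156 + 150 = 306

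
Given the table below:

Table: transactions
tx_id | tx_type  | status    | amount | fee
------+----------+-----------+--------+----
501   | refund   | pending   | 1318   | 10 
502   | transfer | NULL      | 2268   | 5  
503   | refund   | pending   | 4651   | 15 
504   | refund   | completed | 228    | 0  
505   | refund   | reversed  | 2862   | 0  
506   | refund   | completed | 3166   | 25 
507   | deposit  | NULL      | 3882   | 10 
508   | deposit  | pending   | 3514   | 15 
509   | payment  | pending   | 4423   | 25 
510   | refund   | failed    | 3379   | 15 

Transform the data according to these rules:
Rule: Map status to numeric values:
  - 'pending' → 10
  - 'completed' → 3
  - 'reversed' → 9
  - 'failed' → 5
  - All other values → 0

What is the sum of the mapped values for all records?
60

Step 1: Apply mapping to each record
Step 2: Count by status:
  'pending': 4 records × 10 = 40
  'completed': 2 records × 3 = 6
  'reversed': 1 records × 9 = 9
  'failed': 1 records × 5 = 5
Step 3: Sum all mapped values = 60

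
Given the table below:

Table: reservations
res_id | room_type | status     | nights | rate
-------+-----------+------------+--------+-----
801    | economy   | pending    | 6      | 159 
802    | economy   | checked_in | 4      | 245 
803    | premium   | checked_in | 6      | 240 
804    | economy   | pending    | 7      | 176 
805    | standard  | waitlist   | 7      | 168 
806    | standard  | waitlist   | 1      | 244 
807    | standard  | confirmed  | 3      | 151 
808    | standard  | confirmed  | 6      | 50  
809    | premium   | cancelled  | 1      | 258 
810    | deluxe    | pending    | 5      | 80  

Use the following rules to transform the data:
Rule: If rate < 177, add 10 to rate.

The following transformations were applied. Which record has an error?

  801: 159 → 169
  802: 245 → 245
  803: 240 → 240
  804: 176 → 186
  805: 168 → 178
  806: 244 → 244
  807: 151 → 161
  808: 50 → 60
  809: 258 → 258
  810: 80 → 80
Record 810 has an error. The correct transformed value should be 90, not 80.

Step 1: Check each record against the rule
Step 2: Record 810 has rate = 80
Step 3: Since 80 < 177, the bonus should have been applied
Step 4: Correct value = 90, but claimed value = 80
Conclusion: Record 810 has the error.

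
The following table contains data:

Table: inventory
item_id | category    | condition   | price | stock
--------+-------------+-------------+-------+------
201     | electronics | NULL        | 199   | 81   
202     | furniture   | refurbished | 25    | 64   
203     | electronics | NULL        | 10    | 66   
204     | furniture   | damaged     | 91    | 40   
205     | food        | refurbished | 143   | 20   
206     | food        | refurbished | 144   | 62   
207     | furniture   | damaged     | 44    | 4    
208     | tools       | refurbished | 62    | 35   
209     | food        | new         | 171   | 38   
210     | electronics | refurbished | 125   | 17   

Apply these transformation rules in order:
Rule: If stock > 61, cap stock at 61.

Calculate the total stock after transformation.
398

Step 1: 4 records have stock > 61
Step 2: These records originally summed to 273
Step 3: After capping: 4 × 61 = 244
Step 4: Unaffected records sum: 154
Step 5: Final sum = 244 + 154 = 398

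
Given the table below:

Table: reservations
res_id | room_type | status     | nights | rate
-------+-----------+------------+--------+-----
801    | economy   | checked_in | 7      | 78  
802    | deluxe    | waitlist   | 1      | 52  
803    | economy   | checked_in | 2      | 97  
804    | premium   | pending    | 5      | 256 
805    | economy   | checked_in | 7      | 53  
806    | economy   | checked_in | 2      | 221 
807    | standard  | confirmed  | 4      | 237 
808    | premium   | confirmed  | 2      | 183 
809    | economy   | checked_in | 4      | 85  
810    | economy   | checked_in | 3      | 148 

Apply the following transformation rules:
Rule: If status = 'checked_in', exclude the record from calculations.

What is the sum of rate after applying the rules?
728

Step 1: Identify records where status = 'checked_in'
Step 2: The excluded records sum to 682
Step 3: Original total rate = 1410
Step 4: Remaining total = 1410 - 682 = 728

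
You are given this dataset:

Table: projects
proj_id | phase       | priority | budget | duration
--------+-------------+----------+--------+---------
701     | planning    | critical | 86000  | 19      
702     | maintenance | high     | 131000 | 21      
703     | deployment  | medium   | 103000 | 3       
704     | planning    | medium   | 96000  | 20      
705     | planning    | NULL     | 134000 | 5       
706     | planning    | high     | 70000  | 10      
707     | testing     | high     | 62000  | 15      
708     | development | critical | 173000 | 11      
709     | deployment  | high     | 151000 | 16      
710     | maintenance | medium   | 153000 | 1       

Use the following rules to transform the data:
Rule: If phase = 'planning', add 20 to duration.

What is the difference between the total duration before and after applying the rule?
80

Step 1: Original sum of duration = 121
Step 2: 4 records have phase = 'planning'
Step 3: Each affected record changes by 20
Step 4: Total change = 4 × 20 = 80
Step 5: New sum = 121 + 80 = 201
Step 6: Difference = |201 - 121| = 80
        (Sum increased by 80)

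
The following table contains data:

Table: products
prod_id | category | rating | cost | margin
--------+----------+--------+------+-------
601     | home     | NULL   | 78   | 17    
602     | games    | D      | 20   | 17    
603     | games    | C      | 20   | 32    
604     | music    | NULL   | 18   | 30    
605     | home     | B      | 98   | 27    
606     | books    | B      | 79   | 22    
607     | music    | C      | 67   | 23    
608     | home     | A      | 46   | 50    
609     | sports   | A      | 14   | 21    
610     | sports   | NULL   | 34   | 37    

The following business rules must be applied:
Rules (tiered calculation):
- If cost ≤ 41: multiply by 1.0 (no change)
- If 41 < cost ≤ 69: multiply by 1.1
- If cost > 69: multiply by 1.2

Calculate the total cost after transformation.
536.3

Step 1: Tier 1 (cost ≤ 41): 5 records, sum = 106 × 1.0 = 106.0
Step 2: Tier 2 (41 < cost ≤ 69): 2 records, sum = 113 × 1.1 = 124.3
Step 3: Tier 3 (cost > 69): 3 records, sum = 255 × 1.2 = 306.0
Step 4: Final sum = 106.0 + 124.3 + 306.0 = 536.3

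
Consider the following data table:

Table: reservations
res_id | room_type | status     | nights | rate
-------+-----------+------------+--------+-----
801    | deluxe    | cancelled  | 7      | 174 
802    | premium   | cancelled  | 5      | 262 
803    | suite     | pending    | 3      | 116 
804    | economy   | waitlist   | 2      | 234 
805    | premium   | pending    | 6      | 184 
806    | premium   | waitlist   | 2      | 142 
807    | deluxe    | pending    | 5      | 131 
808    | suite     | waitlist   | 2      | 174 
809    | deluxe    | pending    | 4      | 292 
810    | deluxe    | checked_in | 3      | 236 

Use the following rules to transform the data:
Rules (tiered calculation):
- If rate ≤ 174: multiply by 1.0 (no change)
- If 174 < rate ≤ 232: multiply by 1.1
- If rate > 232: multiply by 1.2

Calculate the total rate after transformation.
2168.2

Step 1: Tier 1 (rate ≤ 174): 5 records, sum = 737 × 1.0 = 737.0
Step 2: Tier 2 (174 < rate ≤ 232): 1 records, sum = 184 × 1.1 = 202.4
Step 3: Tier 3 (rate > 232): 4 records, sum = 1024 × 1.2 = 1228.8
Step 4: Final sum = 737.0 + 202.4 + 1228.8 = 2168.2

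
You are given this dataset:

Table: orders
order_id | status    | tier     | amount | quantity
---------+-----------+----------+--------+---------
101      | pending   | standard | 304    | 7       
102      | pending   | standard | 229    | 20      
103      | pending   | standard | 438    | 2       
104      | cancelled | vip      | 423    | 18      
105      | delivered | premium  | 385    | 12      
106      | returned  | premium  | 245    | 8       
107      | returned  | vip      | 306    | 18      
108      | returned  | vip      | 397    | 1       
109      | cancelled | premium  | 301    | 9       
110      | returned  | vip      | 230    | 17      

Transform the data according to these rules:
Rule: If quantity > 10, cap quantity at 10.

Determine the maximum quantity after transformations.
10

Step 1: Original maximum quantity = 20
Step 2: Apply cap at 10
Step 3: 5 records had quantity > 10 and were capped
Step 4: Maximum after transformation = 10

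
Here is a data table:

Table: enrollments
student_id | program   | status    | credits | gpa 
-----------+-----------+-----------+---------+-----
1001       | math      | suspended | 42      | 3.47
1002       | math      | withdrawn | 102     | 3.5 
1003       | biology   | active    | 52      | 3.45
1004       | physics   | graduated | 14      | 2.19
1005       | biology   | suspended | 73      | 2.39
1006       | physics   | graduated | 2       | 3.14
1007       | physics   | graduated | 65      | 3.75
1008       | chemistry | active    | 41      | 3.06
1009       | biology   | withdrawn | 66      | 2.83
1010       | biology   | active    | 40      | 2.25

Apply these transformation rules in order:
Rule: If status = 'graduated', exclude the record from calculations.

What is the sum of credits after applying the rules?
416

Step 1: Identify records where status = 'graduated'
Step 2: The excluded records sum to 81
Step 3: Original total credits = 497
Step 4: Remaining total = 497 - 81 = 416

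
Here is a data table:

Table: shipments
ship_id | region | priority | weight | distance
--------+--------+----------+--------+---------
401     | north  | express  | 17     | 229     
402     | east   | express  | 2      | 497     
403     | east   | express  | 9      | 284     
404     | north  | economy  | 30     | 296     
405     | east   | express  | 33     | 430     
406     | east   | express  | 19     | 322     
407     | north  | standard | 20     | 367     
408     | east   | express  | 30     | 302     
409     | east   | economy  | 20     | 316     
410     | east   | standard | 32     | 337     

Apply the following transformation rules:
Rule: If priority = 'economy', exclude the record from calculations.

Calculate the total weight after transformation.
162

Step 1: Identify records where priority = 'economy'
Step 2: The excluded records sum to 50
Step 3: Original total weight = 212
Step 4: Remaining total = 212 - 50 = 162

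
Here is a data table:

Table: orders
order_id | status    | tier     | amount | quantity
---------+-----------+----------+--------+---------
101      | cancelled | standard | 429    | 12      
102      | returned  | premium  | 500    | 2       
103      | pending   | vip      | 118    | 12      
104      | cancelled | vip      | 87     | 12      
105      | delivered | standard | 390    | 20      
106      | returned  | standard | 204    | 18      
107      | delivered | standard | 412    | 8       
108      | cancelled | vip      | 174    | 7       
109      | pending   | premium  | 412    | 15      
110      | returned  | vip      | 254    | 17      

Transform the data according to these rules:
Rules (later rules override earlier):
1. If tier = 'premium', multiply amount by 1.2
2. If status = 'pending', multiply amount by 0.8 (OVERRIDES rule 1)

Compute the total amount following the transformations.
2974.0

Step 1: Rule 2 takes priority for records with status = 'pending'
  - 2 records: 530 × 0.8 = 424.0
Step 2: Rule 1 applies to remaining records with tier = 'premium'
  - 1 records: 500 × 1.2 = 600.0
Step 3: Other records unchanged: 1950
Step 4: Final sum = 424.0 + 600.0 + 1950 = 2974.0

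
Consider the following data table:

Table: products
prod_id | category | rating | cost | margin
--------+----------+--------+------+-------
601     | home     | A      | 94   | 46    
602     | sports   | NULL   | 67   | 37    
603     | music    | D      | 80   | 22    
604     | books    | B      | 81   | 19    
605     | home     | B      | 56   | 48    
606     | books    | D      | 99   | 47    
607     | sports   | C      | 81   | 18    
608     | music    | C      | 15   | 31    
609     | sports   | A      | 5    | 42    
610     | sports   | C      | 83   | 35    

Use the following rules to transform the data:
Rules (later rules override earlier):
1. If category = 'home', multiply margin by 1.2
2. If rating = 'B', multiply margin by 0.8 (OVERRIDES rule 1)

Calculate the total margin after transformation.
340.8

Step 1: Rule 2 takes priority for records with rating = 'B'
  - 2 records: 67 × 0.8 = 53.6
Step 2: Rule 1 applies to remaining records with category = 'home'
  - 1 records: 46 × 1.2 = 55.2
Step 3: Other records unchanged: 232
Step 4: Final sum = 53.6 + 55.2 + 232 = 340.8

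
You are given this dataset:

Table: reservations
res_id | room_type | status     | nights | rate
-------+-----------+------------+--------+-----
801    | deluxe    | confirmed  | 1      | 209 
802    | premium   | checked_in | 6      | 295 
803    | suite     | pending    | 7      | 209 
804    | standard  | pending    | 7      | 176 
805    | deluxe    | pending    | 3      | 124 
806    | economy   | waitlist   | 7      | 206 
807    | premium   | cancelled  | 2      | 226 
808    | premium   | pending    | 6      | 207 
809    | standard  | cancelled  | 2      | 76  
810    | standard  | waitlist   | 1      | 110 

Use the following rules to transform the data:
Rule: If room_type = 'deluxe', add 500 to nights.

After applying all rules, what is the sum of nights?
1042

Step 1: Count records where room_type = 'deluxe': 2
Step 2: Total bonus added: 2 × 500 = 1000
Step 3: Original sum of nights: 42
Step 4: Final sum = 42 + 1000 = 1042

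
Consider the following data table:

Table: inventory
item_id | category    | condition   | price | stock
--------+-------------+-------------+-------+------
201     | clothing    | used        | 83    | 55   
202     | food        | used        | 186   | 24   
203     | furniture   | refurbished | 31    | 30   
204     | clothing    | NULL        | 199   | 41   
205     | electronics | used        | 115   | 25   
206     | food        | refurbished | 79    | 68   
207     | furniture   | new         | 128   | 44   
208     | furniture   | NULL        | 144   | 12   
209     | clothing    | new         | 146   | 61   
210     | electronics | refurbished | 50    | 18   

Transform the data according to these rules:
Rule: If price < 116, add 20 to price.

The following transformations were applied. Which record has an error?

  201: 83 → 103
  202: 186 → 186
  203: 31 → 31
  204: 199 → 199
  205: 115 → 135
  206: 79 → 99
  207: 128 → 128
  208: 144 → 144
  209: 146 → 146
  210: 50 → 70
Record 203 has an error. The correct transformed value should be 51, not 31.

Step 1: Check each record against the rule
Step 2: Record 203 has price = 31
Step 3: Since 31 < 116, the bonus should have been applied
Step 4: Correct value = 51, but claimed value = 31
Conclusion: Record 203 has the error.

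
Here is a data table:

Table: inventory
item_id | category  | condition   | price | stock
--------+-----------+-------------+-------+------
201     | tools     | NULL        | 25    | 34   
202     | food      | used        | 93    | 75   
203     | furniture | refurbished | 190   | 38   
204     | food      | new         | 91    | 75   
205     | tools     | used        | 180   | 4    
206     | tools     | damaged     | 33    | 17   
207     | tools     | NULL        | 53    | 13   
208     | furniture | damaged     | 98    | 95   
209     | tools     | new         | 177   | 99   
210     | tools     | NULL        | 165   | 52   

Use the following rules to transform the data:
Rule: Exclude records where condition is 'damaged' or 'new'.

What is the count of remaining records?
6

Step 1: Count records to exclude
  - 2 (damaged) + 2 (new) = 4 records
Step 2: Total records: 10
Step 3: Remaining = 10 - 4 = 6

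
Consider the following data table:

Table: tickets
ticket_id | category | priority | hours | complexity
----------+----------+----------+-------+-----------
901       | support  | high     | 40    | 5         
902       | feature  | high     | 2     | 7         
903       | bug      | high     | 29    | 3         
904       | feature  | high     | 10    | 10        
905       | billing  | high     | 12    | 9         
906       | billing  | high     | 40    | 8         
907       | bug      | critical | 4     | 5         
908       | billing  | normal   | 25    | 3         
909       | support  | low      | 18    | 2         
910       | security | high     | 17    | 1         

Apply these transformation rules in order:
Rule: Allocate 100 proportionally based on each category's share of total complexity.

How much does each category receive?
billing: 37.74, bug: 15.09, feature: 32.08, security: 1.89, support: 13.21

Step 1: Calculate total complexity = 53
Step 2: Calculate each category's proportion:
  billing: 20/53 = 37.74% → 37.74
  bug: 8/53 = 15.09% → 15.09
  feature: 17/53 = 32.08% → 32.08
  security: 1/53 = 1.89% → 1.89
  support: 7/53 = 13.21% → 13.21
Step 3: Verify: sum of allocations ≈ 100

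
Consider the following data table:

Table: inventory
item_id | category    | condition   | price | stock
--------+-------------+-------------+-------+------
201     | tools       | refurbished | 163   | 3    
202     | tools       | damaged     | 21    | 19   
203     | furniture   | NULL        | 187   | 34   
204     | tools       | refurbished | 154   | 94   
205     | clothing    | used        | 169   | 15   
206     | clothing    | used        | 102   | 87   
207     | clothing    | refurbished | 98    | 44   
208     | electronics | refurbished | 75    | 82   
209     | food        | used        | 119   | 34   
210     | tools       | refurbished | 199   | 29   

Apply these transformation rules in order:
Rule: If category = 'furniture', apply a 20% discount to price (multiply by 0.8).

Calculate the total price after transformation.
1249.6

Step 1: Records with category = 'furniture' have total price = 187
Step 2: Apply multiplier: 187 × 0.8 = 149.6
Step 3: Other records total: 1100
Step 4: Final sum = 149.6 + 1100 = 1249.6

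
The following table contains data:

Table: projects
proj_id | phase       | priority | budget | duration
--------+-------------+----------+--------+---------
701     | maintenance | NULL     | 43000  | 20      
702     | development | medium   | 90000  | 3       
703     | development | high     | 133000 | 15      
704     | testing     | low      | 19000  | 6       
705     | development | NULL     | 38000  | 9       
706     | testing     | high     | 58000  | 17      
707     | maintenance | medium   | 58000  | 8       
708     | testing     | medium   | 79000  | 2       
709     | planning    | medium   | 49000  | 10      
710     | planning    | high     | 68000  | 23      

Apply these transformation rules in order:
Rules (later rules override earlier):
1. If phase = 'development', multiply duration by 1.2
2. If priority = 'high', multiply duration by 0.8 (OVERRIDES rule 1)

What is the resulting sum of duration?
104.4

Step 1: Rule 2 takes priority for records with priority = 'high'
  - 3 records: 55 × 0.8 = 44.0
Step 2: Rule 1 applies to remaining records with phase = 'development'
  - 2 records: 12 × 1.2 = 14.4
Step 3: Other records unchanged: 46
Step 4: Final sum = 44.0 + 14.4 + 46 = 104.4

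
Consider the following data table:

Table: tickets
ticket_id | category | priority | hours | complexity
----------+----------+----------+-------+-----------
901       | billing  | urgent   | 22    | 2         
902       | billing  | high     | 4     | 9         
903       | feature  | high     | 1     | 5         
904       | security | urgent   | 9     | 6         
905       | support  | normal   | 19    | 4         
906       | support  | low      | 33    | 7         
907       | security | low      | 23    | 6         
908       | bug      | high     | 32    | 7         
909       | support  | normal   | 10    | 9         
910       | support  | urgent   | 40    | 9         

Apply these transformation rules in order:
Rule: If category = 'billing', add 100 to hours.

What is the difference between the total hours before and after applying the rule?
200

Step 1: Original sum of hours = 193
Step 2: 2 records have category = 'billing'
Step 3: Each affected record changes by 100
Step 4: Total change = 2 × 100 = 200
Step 5: New sum = 193 + 200 = 393
Step 6: Difference = |393 - 193| = 200
        (Sum increased by 200)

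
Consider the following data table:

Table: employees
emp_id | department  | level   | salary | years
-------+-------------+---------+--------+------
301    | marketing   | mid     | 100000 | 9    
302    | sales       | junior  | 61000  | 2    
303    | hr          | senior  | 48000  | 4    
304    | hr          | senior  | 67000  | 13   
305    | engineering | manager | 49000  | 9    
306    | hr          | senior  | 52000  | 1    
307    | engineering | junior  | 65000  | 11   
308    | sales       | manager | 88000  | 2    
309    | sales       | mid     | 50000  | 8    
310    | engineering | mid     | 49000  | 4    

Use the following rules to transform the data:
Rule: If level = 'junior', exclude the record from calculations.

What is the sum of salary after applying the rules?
503000

Step 1: Identify records where level = 'junior'
Step 2: The excluded records sum to 126000
Step 3: Original total salary = 629000
Step 4: Remaining total = 629000 - 126000 = 503000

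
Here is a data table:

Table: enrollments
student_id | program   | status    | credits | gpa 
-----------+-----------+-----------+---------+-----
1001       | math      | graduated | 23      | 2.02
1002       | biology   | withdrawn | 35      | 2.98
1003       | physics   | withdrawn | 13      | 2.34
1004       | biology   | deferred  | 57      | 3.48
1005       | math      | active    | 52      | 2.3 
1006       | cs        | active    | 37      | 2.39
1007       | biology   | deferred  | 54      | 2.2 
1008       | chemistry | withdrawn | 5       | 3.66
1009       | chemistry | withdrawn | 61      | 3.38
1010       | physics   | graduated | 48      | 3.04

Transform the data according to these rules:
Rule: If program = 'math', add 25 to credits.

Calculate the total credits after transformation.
435

Step 1: Count records where program = 'math': 2
Step 2: Total bonus added: 2 × 25 = 50
Step 3: Original sum of credits: 385
Step 4: Final sum = 385 + 50 = 435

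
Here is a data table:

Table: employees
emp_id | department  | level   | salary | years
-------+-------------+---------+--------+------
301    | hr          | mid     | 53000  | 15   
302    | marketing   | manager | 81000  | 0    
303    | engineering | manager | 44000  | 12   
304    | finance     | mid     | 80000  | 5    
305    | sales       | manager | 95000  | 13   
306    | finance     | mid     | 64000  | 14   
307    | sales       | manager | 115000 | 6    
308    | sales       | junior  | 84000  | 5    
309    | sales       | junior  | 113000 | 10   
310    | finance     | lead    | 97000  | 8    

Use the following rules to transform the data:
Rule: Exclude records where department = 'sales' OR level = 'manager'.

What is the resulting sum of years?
42

Step 1: Find records where department = 'sales' OR level = 'manager'
Step 2: 6 records match, summing to 46
Step 3: Original sum: 88
Step 4: Remaining sum = 88 - 46 = 42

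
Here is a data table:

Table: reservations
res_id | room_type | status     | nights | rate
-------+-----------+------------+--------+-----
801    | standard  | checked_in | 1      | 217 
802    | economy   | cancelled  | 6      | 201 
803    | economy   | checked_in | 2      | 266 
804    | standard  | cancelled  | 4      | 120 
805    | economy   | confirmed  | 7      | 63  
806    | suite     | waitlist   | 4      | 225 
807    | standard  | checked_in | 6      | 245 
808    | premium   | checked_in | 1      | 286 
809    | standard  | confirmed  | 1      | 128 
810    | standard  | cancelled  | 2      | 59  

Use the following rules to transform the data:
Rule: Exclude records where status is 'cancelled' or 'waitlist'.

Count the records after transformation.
6

Step 1: Count records to exclude
  - 3 (cancelled) + 1 (waitlist) = 4 records
Step 2: Total records: 10
Step 3: Remaining = 10 - 4 = 6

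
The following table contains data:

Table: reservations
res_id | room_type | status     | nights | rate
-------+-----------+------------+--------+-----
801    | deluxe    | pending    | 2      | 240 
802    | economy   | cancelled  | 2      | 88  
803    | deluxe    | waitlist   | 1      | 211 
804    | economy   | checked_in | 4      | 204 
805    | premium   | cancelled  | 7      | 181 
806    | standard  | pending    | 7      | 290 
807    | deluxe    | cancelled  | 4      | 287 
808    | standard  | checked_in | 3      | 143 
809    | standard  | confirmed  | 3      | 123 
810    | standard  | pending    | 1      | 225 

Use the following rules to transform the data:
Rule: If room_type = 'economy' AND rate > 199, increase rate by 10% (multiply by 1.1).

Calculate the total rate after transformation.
2012.4

Step 1: Find records where room_type = 'economy' AND rate > 199
Step 2: 1 records match, summing to 204
Step 3: After multiplier: 204 × 1.1 = 224.4
Step 4: Unaffected records sum: 1788
Step 5: Final sum = 224.4 + 1788 = 2012.4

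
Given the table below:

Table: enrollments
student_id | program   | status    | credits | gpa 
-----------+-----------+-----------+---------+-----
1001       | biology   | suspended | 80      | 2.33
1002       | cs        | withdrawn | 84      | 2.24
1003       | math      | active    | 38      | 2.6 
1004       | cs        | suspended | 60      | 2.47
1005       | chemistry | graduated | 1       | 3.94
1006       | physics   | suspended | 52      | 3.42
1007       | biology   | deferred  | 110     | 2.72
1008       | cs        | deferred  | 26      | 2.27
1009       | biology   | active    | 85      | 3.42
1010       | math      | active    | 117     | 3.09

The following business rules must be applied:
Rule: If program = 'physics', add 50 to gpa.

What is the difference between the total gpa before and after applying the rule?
50.0

Step 1: Original sum of gpa = 28.5
Step 2: 1 records have program = 'physics'
Step 3: Each affected record changes by 50
Step 4: Total change = 1 × 50 = 50
Step 5: New sum = 28.5 + 50 = 78.5
Step 6: Difference = |78.5 - 28.5| = 50.0
        (Sum increased by 50.0)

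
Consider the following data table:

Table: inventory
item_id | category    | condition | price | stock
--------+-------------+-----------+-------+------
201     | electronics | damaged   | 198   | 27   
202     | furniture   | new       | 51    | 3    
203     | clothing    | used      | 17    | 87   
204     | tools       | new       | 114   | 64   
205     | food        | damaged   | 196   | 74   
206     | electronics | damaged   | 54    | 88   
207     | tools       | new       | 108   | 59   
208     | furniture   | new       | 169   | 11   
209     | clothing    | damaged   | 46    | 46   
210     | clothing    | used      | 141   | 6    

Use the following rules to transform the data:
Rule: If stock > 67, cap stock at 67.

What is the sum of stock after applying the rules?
417

Step 1: 3 records have stock > 67
Step 2: These records originally summed to 249
Step 3: After capping: 3 × 67 = 201
Step 4: Unaffected records sum: 216
Step 5: Final sum = 201 + 216 = 417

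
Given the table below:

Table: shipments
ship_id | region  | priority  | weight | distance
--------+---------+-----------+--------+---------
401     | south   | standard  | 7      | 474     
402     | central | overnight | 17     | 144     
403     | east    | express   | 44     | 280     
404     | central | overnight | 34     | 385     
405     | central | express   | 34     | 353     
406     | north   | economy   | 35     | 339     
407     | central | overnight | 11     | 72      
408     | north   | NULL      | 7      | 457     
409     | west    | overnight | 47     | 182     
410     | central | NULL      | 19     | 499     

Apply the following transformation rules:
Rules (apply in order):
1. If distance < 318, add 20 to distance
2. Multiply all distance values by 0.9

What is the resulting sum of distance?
2938.5

Step 1: Apply Rule 1 - Add 20 to records with distance < 318
  - 4 records affected: 678 + (4 × 20) = 758
  - Unaffected records: 2507
  - Sum after Rule 1: 3265
Step 2: Apply Rule 2 - Multiply all by 0.9
  - 3265 × 0.9 = 2938.5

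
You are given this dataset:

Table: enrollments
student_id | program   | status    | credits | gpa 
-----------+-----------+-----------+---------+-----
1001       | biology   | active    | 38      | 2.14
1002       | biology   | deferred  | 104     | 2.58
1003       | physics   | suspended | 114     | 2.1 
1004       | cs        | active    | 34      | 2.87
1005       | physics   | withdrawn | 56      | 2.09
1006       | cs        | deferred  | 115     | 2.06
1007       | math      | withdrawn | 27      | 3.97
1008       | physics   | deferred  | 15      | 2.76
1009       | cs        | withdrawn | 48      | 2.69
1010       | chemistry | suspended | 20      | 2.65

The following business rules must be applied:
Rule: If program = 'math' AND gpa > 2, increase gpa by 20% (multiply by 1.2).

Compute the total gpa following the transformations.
26.7

Step 1: Find records where program = 'math' AND gpa > 2
Step 2: 1 records match, summing to 3.97
Step 3: After multiplier: 3.97 × 1.2 = 4.76
Step 4: Unaffected records sum: 21.94
Step 5: Final sum = 4.76 + 21.94 = 26.7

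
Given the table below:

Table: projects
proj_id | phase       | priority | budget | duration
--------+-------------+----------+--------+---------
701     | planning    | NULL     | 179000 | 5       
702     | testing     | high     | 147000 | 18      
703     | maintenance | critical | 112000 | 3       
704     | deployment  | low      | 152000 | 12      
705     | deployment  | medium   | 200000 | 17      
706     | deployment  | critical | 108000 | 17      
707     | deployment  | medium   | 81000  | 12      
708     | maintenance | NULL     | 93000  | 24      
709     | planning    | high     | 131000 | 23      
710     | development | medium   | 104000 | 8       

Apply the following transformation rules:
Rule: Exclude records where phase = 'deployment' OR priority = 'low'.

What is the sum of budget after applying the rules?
766000

Step 1: Find records where phase = 'deployment' OR priority = 'low'
Step 2: 4 records match, summing to 541000
Step 3: Original sum: 1307000
Step 4: Remaining sum = 1307000 - 541000 = 766000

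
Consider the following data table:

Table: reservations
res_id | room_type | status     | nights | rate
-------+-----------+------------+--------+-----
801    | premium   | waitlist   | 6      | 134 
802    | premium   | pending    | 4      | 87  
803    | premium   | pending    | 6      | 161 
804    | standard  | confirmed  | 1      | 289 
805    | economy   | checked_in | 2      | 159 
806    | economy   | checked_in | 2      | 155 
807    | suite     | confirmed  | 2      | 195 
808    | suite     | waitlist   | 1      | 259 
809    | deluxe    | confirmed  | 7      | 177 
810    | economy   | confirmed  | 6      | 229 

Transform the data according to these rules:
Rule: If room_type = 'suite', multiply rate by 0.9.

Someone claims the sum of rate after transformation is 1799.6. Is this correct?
Yes, the result is correct.

Step 1: Calculate the correct sum after transformation
Step 2: Apply multiplier 0.9 to records where room_type = 'suite'
Step 3: Correct result = 1799.6
Step 4: Claimed result = 1799.6
Step 5: 1799.6 = 1799.6 ✓
Conclusion: The claimed result is correct.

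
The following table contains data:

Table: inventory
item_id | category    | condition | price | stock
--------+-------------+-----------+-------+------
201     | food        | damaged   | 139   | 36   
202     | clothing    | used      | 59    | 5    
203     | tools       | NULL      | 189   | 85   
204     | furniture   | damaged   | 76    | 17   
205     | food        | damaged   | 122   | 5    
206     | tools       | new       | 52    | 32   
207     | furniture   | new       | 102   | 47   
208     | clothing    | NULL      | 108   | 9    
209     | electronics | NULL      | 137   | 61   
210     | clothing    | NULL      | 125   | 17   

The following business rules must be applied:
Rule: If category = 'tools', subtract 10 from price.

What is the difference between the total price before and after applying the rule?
20

Step 1: Original sum of price = 1109
Step 2: 2 records have category = 'tools'
Step 3: Each affected record changes by -10
Step 4: Total change = 2 × -10 = -20
Step 5: New sum = 1109 + -20 = 1089
Step 6: Difference = |1089 - 1109| = 20
        (Sum decreased by 20)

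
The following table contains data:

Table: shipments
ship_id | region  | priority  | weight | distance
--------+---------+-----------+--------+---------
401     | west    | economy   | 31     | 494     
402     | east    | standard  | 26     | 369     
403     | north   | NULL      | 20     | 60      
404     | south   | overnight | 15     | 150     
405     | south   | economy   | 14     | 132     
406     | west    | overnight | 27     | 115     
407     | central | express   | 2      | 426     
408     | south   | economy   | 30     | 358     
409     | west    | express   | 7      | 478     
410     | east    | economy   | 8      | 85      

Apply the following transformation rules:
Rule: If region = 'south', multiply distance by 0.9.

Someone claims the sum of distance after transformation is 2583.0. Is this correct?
No, the correct result is 2603.0.

Step 1: Calculate the correct sum after transformation
Step 2: Apply multiplier 0.9 to records where region = 'south'
Step 3: Correct result = 2603.0
Step 4: Claimed result = 2583.0
Step 5: 2603.0 ≠ 2583.0
Conclusion: The claimed result is incorrect. The correct answer is 2603.0.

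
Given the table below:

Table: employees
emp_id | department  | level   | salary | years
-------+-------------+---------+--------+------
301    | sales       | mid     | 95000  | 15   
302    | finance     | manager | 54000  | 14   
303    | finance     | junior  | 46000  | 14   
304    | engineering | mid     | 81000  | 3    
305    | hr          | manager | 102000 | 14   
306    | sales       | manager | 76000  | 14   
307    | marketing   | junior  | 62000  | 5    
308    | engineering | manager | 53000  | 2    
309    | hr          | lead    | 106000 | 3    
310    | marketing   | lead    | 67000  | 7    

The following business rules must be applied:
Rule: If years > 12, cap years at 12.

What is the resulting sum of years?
80

Step 1: 5 records have years > 12
Step 2: These records originally summed to 71
Step 3: After capping: 5 × 12 = 60
Step 4: Unaffected records sum: 20
Step 5: Final sum = 60 + 20 = 80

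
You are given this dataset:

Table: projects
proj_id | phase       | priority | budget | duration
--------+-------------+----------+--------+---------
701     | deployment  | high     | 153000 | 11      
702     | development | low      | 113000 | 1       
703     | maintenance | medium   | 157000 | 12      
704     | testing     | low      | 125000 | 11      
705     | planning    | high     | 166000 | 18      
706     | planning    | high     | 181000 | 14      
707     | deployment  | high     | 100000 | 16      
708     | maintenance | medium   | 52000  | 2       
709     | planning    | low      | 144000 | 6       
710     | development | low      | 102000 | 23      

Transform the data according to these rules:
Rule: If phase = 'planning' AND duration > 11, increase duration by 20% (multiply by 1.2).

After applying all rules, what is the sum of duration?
120.4

Step 1: Find records where phase = 'planning' AND duration > 11
Step 2: 2 records match, summing to 32
Step 3: After multiplier: 32 × 1.2 = 38.4
Step 4: Unaffected records sum: 82
Step 5: Final sum = 38.4 + 82 = 120.4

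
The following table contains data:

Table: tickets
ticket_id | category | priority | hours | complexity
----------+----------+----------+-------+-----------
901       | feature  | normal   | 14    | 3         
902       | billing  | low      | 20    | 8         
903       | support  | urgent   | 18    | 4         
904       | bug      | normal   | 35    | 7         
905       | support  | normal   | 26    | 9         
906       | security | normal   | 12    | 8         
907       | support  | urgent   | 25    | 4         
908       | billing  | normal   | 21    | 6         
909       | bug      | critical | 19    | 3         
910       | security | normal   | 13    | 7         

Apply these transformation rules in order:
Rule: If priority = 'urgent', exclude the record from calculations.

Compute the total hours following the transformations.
160

Step 1: Identify records where priority = 'urgent'
Step 2: The excluded records sum to 43
Step 3: Original total hours = 203
Step 4: Remaining total = 203 - 43 = 160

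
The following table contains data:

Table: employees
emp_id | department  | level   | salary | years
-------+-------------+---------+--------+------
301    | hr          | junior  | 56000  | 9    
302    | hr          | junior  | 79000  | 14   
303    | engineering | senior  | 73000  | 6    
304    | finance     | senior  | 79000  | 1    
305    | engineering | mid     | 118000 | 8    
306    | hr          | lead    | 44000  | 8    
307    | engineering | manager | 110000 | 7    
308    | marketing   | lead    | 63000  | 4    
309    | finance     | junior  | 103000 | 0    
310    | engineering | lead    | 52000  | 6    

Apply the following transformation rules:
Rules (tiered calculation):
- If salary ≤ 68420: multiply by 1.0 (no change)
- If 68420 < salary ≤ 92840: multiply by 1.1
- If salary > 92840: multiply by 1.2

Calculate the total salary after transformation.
866300.0

Step 1: Tier 1 (salary ≤ 68420): 4 records, sum = 215000 × 1.0 = 215000.0
Step 2: Tier 2 (68420 < salary ≤ 92840): 3 records, sum = 231000 × 1.1 = 254100.0
Step 3: Tier 3 (salary > 92840): 3 records, sum = 331000 × 1.2 = 397200.0
Step 4: Final sum = 215000.0 + 254100.0 + 397200.0 = 866300.0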